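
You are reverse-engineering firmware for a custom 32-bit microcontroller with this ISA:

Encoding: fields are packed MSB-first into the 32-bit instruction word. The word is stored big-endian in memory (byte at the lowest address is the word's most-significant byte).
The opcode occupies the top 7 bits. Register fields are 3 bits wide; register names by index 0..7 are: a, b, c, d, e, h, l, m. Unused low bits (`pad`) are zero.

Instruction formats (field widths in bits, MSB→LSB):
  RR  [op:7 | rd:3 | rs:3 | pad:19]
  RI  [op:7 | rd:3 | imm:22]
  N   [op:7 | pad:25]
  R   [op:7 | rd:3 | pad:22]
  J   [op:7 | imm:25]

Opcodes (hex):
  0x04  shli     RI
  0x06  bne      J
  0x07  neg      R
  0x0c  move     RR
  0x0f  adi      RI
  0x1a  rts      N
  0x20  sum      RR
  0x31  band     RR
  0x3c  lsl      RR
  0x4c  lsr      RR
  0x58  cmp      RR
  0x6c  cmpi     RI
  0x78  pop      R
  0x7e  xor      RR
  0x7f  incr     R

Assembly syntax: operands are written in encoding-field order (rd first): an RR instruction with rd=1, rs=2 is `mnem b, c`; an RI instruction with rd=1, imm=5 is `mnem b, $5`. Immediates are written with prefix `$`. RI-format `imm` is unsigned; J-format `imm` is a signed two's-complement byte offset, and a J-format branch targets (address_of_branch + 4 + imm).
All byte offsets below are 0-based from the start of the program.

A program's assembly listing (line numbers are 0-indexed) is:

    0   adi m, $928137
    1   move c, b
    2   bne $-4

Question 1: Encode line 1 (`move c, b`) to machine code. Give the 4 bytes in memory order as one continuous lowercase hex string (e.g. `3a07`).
1. move fields op=0xc:7|rd=2:3|rs=1:3|pad=0:19 → word 18880000h → 18 88 00 00

18880000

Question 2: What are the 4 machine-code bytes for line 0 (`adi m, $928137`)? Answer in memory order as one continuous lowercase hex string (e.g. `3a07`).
0. adi fields op=0xf:7|rd=7:3|imm=928137:22 → word 1fce2989h → 1f ce 29 89

1fce2989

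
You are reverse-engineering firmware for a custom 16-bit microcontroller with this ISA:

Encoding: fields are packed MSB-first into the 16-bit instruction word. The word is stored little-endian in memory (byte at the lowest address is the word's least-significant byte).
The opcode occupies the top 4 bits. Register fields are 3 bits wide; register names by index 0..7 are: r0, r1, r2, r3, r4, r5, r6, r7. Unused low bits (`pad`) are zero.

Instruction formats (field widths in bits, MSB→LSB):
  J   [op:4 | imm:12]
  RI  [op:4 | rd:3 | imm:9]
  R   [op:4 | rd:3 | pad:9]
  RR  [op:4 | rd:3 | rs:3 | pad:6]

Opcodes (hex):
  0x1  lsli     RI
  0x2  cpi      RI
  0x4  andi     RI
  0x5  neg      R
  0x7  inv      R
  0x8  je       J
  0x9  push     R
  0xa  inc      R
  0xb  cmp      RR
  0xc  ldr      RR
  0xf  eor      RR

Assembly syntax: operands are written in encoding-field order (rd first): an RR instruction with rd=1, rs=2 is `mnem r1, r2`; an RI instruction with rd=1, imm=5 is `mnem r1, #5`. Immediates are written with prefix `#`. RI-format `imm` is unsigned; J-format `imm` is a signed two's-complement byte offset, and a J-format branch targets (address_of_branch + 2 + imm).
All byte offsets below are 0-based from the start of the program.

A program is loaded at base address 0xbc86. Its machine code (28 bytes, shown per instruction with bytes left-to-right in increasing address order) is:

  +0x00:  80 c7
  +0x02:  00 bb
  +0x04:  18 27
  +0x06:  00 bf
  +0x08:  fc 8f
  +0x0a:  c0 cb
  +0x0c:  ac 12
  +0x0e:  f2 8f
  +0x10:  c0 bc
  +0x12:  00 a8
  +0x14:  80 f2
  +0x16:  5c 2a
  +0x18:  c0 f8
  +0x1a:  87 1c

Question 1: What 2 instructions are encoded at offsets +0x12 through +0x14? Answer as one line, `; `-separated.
inc r4; eor r1, r2

@+12  little-endian(00 a8) = 0xa800
  op=0xa800>>12=0xa ⇒ inc (R)
  [11:9] rd=4 = r4
@+14  little-endian(80 f2) = 0xf280
  op=0xf280>>12=0xf ⇒ eor (RR)
  [11:9] rd=1 = r1
  [8:6] rs=2 = r2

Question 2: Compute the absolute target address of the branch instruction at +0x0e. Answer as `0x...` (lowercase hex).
0xbc88

[0e] f2 8f → 0x8ff2
  op=0x8ff2>>12=0x8 ⇒ je (J)
  imm@[11:0]=0xff2 (s12→-14) ⇒ #-14
  target = base 0xbc86 + off 0x0e + 2 + imm -14 = 0xbc88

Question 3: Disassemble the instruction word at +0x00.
ldr r3, r6

@+00  little-endian(80 c7) = 0xc780
  op=0xc780>>12=0xc ⇒ ldr (RR)
  [11:9] rd=3 = r3
  [8:6] rs=6 = r6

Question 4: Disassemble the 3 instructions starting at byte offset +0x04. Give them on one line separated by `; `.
+0x04: 18 27 ⇒ word 0x2718 (little)
  top 4b → 0x2 → cpi [RI]
  rd: (w>>9)&0x7=0x3 → r3
  imm: (w>>0)&0x1ff=0x118 → #280
+0x06: 00 bf ⇒ word 0xbf00 (little)
  top 4b → 0xb → cmp [RR]
  rd: (w>>9)&0x7=0x7 → r7
  rs: (w>>6)&0x7=0x4 → r4
+0x08: fc 8f ⇒ word 0x8ffc (little)
  top 4b → 0x8 → je [J]
  imm: (w>>0)&0xfff=0xffc (s12→-4) → #-4

cpi r3, #280; cmp r7, r4; je #-4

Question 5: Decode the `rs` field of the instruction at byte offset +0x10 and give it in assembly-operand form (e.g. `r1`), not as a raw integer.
@+10  little-endian(c0 bc) = 0xbcc0
  op=0xbcc0>>12=0xb ⇒ cmp (RR)
  rd: (w>>9)&0x7=0x6 → r6
  rs: (w>>6)&0x7=0x3 → r3

r3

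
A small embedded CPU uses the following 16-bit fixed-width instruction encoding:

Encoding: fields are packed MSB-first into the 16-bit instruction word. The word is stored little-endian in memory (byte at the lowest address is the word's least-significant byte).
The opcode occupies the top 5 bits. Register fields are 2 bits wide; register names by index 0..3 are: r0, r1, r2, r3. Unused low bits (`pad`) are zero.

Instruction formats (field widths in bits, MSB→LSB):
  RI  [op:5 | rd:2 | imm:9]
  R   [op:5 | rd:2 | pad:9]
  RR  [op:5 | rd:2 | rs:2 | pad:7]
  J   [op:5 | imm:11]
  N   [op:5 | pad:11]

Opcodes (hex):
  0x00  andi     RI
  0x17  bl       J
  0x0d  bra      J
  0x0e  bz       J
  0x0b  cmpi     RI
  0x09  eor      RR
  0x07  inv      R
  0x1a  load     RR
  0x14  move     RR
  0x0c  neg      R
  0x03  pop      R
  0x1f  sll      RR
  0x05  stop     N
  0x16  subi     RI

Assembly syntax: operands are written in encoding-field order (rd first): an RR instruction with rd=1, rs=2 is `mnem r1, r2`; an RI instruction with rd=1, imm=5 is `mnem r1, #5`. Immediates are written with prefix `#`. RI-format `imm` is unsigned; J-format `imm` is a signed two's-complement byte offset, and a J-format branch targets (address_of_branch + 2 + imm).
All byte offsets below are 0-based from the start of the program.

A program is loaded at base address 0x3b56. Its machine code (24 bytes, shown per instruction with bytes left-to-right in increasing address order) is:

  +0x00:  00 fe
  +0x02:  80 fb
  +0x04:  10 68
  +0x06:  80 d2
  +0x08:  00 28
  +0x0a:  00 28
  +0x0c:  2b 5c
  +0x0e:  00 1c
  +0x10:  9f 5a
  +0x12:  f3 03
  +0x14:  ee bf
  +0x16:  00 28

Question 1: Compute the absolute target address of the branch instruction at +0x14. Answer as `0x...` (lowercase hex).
[14] ee bf → 0xbfee
  opcode bits[15:11]=0x17: bl/J
  imm@[10:0]=0x7ee (s11→-18) ⇒ #-18
  target = base 0x3b56 + off 0x14 + 2 + imm -18 = 0x3b5a

0x3b5a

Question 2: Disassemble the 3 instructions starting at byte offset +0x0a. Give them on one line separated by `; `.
stop; cmpi r2, #43; pop r2

@+0a  little-endian(00 28) = 0x2800
  opcode bits[15:11]=0x5: stop/N
@+0c  little-endian(2b 5c) = 0x5c2b
  opcode bits[15:11]=0xb: cmpi/RI
  rd: (w>>9)&0x3=0x2 → r2
  imm: (w>>0)&0x1ff=0x2b → #43
@+0e  little-endian(00 1c) = 0x1c00
  opcode bits[15:11]=0x3: pop/R
  rd: (w>>9)&0x3=0x2 → r2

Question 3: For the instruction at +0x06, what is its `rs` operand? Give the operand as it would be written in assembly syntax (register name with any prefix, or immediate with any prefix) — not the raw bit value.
+0x06: 80 d2 ⇒ word 0xd280 (little)
  opcode bits[15:11]=0x1a: load/RR
  [10:9] rd=1 = r1
  [8:7] rs=1 = r1

r1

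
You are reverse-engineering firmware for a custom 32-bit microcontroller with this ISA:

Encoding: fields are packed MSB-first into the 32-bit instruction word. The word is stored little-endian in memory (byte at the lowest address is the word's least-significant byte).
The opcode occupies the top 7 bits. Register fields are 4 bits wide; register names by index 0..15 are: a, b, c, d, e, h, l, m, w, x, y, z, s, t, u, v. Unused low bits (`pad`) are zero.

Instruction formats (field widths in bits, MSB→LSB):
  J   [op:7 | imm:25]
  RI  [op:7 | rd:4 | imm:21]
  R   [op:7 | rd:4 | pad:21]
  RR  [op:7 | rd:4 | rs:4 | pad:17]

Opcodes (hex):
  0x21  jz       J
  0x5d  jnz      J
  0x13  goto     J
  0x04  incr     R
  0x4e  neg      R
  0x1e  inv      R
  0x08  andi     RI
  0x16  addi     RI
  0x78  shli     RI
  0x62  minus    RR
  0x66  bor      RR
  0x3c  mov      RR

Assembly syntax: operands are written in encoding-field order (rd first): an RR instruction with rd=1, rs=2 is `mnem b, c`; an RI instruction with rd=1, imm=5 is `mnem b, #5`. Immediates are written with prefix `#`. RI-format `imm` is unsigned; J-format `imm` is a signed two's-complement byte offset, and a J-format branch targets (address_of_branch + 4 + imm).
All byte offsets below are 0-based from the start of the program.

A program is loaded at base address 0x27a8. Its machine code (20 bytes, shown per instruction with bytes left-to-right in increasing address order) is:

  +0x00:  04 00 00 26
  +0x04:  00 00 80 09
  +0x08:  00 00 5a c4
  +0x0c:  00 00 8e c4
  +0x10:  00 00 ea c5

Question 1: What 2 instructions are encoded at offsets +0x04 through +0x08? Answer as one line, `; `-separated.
incr s; minus c, t

+0x04: 00 00 80 09 ⇒ word 0x09800000 (little)
  op=0x09800000>>25=0x4 ⇒ incr (R)
  rd: (w>>21)&0xf=0xc → s
+0x08: 00 00 5a c4 ⇒ word 0xc45a0000 (little)
  op=0xc45a0000>>25=0x62 ⇒ minus (RR)
  rd: (w>>21)&0xf=0x2 → c
  rs: (w>>17)&0xf=0xd → t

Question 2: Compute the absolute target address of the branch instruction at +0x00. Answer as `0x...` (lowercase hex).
[00] 04 00 00 26 → 0x26000004
  op=0x26000004>>25=0x13 ⇒ goto (J)
  [24:0] imm=4 = #4
  target = base 0x27a8 + off 0x00 + 4 + imm 4 = 0x27b0

0x27b0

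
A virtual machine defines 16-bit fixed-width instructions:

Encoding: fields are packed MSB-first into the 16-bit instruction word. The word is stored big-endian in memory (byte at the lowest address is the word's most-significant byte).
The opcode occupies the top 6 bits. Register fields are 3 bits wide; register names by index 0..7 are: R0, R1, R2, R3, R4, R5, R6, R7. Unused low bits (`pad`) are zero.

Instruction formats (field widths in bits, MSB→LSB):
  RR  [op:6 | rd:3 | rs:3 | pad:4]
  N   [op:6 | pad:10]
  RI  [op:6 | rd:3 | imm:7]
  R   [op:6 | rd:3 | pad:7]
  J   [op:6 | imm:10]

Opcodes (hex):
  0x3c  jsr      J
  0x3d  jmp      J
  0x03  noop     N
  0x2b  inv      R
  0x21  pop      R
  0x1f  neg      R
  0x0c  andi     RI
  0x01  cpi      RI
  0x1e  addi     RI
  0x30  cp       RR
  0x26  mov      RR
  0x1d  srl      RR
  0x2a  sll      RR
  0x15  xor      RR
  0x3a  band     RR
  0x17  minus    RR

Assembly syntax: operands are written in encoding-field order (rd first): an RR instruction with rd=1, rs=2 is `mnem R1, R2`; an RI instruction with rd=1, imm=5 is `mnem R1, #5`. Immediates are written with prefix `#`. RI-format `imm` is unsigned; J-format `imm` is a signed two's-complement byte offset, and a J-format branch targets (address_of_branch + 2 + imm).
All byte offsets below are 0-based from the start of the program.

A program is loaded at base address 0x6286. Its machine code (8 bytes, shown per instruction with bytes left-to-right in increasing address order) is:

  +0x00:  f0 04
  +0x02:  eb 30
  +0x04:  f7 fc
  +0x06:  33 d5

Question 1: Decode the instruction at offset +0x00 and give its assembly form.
+0x00: f0 04 ⇒ word 0xf004 (big)
  op=0xf004>>10=0x3c ⇒ jsr (J)
  imm@[9:0]=0x4 ⇒ #4

jsr #4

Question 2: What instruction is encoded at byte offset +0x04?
jmp #-4

[04] f7 fc → 0xf7fc
  top 6b → 0x3d → jmp [J]
  [9:0] imm=1020 (s10→-4) = #-4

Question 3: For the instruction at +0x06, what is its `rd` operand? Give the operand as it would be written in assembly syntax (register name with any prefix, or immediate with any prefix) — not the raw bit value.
R7

+0x06: 33 d5 ⇒ word 0x33d5 (big)
  opcode bits[15:10]=0xc: andi/RI
  rd: (w>>7)&0x7=0x7 → R7
  imm: (w>>0)&0x7f=0x55 → #85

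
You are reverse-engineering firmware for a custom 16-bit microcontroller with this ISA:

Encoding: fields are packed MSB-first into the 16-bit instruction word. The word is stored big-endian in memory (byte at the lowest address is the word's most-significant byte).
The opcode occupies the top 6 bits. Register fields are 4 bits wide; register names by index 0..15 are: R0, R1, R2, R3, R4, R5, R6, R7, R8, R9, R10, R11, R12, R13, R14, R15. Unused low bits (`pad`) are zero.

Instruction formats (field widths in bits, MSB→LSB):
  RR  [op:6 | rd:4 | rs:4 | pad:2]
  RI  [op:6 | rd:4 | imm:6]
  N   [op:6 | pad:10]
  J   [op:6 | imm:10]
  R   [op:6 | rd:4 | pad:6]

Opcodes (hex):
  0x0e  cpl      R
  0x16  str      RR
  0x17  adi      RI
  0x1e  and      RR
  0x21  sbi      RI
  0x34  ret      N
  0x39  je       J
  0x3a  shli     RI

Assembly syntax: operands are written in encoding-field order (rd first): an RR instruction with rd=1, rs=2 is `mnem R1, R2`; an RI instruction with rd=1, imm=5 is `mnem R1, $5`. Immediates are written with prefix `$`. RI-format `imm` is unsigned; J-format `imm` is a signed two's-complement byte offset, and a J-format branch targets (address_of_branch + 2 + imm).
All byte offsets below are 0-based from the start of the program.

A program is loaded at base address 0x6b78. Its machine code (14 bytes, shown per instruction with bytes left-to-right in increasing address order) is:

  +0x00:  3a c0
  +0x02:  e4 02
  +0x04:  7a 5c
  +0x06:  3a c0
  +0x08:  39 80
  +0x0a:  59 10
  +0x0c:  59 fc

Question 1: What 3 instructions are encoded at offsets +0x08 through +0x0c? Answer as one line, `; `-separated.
[08] 39 80 → 0x3980
  op=0x3980>>10=0xe ⇒ cpl (R)
  rd: (w>>6)&0xf=0x6 → R6
[0a] 59 10 → 0x5910
  op=0x5910>>10=0x16 ⇒ str (RR)
  rd: (w>>6)&0xf=0x4 → R4
  rs: (w>>2)&0xf=0x4 → R4
[0c] 59 fc → 0x59fc
  op=0x59fc>>10=0x16 ⇒ str (RR)
  rd: (w>>6)&0xf=0x7 → R7
  rs: (w>>2)&0xf=0xf → R15

cpl R6; str R4, R4; str R7, R15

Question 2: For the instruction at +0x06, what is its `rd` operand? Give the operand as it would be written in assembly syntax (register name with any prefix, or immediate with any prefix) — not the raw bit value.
R11

@+06  big-endian(3a c0) = 0x3ac0
  opcode bits[15:10]=0xe: cpl/R
  [9:6] rd=11 = R11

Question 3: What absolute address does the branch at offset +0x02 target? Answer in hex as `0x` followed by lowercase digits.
@+02  big-endian(e4 02) = 0xe402
  top 6b → 0x39 → je [J]
  imm: (w>>0)&0x3ff=0x2 → $2
  target = base 0x6b78 + off 0x02 + 2 + imm 2 = 0x6b7e

0x6b7e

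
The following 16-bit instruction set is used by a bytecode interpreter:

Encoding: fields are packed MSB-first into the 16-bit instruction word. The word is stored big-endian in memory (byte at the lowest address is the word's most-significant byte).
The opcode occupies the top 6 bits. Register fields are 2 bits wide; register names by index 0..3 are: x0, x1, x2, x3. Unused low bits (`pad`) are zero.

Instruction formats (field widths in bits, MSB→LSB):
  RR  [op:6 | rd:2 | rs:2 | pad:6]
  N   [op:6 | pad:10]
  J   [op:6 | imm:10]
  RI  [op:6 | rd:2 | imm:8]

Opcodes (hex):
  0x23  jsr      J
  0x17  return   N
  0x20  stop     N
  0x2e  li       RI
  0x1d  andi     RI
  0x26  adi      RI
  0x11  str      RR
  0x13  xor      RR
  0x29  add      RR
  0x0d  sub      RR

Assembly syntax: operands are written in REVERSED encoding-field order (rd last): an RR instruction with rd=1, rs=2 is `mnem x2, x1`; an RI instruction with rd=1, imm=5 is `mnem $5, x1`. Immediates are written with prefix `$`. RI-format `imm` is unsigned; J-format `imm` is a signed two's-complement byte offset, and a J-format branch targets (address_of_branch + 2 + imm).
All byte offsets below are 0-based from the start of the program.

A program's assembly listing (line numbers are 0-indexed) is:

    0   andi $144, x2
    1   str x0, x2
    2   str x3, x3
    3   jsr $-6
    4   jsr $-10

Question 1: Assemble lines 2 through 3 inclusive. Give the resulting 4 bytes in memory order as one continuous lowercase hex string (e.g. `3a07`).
line 2 (str): pack op=0x11:6|rd=3:2|rs=3:2|pad=0:6 = 0x47c0; big→ 47 c0
line 3 (jsr): pack op=0x23:6|imm=-6:10 = 0x8ffa; big→ 8f fa

47c08ffa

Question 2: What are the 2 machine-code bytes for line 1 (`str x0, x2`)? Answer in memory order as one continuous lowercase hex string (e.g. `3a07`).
4600

1. str fields op=0x11:6|rd=2:2|rs=0:2|pad=0:6 → word 4600h → 46 00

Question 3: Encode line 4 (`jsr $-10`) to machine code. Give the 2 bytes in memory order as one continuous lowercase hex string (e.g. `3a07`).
line 4 (jsr): pack op=0x23:6|imm=-10:10 = 0x8ff6; big→ 8f f6

8ff6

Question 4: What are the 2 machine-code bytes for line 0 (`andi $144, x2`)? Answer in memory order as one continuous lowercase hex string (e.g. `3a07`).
line 0 (andi): pack op=0x1d:6|rd=2:2|imm=144:8 = 0x7690; big→ 76 90

7690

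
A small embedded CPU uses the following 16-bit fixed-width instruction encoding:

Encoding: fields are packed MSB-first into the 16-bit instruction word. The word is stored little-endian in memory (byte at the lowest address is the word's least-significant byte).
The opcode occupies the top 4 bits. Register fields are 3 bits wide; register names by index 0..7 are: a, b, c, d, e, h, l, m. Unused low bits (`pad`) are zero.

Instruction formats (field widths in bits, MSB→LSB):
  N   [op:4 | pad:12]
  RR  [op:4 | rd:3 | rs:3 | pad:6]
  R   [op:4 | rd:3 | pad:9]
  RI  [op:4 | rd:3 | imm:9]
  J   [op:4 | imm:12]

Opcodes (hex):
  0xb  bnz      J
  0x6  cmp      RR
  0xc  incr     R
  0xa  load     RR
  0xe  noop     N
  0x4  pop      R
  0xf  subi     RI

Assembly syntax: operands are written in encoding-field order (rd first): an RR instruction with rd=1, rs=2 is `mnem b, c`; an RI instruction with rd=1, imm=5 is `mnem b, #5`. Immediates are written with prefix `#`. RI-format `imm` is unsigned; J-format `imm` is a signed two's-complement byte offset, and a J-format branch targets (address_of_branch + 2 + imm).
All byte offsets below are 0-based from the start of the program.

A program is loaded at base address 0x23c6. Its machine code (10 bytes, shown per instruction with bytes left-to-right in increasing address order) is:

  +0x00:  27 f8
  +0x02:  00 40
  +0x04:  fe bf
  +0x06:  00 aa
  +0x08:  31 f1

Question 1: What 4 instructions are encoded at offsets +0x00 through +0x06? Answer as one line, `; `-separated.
off 0x00: read 27 f8 as little → 0xf827
  top 4b → 0xf → subi [RI]
  rd@[11:9]=0x4 ⇒ e
  imm@[8:0]=0x27 ⇒ #39
off 0x02: read 00 40 as little → 0x4000
  top 4b → 0x4 → pop [R]
  rd@[11:9]=0x0 ⇒ a
off 0x04: read fe bf as little → 0xbffe
  top 4b → 0xb → bnz [J]
  imm@[11:0]=0xffe (s12→-2) ⇒ #-2
off 0x06: read 00 aa as little → 0xaa00
  top 4b → 0xa → load [RR]
  rd@[11:9]=0x5 ⇒ h
  rs@[8:6]=0x0 ⇒ a

subi e, #39; pop a; bnz #-2; load h, a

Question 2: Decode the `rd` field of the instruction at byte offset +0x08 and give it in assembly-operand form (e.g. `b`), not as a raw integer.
off 0x08: read 31 f1 as little → 0xf131
  top 4b → 0xf → subi [RI]
  rd@[11:9]=0x0 ⇒ a
  imm@[8:0]=0x131 ⇒ #305

a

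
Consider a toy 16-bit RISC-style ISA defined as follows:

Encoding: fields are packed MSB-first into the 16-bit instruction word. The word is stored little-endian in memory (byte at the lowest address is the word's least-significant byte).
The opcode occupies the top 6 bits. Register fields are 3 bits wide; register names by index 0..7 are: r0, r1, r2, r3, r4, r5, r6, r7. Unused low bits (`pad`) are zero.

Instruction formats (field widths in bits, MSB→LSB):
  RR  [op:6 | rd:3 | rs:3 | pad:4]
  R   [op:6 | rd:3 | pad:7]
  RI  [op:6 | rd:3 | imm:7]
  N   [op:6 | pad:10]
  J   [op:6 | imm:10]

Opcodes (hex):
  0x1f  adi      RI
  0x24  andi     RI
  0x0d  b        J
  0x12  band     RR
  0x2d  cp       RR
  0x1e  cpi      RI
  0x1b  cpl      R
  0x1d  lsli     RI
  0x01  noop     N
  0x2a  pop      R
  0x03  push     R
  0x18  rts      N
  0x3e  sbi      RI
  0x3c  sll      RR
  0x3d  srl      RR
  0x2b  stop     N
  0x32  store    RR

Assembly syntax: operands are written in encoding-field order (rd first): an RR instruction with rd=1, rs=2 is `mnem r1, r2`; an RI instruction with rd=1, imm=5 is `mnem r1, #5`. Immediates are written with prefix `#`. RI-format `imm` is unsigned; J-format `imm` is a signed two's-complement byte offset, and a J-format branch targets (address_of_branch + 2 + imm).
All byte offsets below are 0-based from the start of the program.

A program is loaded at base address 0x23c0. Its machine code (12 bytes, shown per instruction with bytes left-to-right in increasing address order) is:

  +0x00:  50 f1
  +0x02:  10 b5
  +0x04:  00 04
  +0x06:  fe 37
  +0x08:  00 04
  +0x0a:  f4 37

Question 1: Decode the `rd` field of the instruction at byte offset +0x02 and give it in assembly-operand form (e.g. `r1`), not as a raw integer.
off 0x02: read 10 b5 as little → 0xb510
  top 6b → 0x2d → cp [RR]
  [9:7] rd=2 = r2
  [6:4] rs=1 = r1

r2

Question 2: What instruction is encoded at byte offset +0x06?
b #-2

[06] fe 37 → 0x37fe
  top 6b → 0xd → b [J]
  imm@[9:0]=0x3fe (s10→-2) ⇒ #-2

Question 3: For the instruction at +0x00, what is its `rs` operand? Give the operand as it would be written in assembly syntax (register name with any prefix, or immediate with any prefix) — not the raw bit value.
r5

[00] 50 f1 → 0xf150
  op=0xf150>>10=0x3c ⇒ sll (RR)
  [9:7] rd=2 = r2
  [6:4] rs=5 = r5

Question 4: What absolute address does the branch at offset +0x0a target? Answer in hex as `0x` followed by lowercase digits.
[0a] f4 37 → 0x37f4
  opcode bits[15:10]=0xd: b/J
  imm: (w>>0)&0x3ff=0x3f4 (s10→-12) → #-12
  target = base 0x23c0 + off 0x0a + 2 + imm -12 = 0x23c0

0x23c0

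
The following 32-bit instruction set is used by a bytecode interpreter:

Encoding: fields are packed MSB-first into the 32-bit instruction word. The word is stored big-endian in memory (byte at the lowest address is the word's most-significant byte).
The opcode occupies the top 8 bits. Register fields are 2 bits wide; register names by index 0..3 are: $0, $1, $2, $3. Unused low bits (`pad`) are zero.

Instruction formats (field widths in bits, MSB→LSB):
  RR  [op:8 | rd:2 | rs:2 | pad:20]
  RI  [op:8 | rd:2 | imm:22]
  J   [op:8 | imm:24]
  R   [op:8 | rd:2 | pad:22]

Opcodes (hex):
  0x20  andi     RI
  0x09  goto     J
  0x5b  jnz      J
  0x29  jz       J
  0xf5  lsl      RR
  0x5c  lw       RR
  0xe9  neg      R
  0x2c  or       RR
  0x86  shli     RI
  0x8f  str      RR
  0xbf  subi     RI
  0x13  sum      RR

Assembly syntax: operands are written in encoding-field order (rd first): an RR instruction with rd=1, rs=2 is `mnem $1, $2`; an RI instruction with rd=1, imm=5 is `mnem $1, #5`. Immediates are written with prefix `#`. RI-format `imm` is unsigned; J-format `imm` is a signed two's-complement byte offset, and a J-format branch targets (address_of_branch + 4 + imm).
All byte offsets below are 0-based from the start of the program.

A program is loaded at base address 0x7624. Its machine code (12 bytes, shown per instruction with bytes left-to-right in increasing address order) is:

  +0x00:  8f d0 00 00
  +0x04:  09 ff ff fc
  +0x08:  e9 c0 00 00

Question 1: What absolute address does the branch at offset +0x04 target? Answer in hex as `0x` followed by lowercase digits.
@+04  big-endian(09 ff ff fc) = 0x09fffffc
  opcode bits[31:24]=0x9: goto/J
  imm: (w>>0)&0xffffff=0xfffffc (s24→-4) → #-4
  target = base 0x7624 + off 0x04 + 4 + imm -4 = 0x7628

0x7628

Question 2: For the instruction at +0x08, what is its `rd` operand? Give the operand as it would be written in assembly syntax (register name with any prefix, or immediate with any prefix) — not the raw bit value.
$3

+0x08: e9 c0 00 00 ⇒ word 0xe9c00000 (big)
  opcode bits[31:24]=0xe9: neg/R
  rd: (w>>22)&0x3=0x3 → $3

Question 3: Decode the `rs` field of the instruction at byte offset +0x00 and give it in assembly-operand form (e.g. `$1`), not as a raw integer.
$1

[00] 8f d0 00 00 → 0x8fd00000
  opcode bits[31:24]=0x8f: str/RR
  rd@[23:22]=0x3 ⇒ $3
  rs@[21:20]=0x1 ⇒ $1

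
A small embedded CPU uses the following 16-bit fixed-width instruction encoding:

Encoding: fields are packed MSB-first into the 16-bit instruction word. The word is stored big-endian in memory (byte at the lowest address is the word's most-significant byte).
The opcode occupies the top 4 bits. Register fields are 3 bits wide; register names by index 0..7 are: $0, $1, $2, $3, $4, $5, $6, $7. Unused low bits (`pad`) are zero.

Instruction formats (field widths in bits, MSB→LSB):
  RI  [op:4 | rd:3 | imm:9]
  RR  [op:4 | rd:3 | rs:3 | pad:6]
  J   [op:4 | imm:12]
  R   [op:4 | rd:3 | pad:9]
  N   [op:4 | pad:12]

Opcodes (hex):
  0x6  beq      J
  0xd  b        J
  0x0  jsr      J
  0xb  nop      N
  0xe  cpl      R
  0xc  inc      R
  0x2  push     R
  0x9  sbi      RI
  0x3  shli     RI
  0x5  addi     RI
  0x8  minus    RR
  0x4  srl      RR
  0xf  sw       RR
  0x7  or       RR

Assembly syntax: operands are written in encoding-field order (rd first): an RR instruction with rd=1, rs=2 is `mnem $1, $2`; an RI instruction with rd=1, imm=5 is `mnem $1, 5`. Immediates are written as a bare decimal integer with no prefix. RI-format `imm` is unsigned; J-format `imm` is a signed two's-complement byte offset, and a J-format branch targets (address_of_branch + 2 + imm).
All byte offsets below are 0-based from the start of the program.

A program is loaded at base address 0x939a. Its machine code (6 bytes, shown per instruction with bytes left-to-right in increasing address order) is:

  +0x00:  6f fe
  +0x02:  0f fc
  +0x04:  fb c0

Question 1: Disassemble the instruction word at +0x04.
sw $5, $7

+0x04: fb c0 ⇒ word 0xfbc0 (big)
  op=0xfbc0>>12=0xf ⇒ sw (RR)
  [11:9] rd=5 = $5
  [8:6] rs=7 = $7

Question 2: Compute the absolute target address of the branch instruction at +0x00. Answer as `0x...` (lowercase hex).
@+00  big-endian(6f fe) = 0x6ffe
  opcode bits[15:12]=0x6: beq/J
  [11:0] imm=4094 (s12→-2) = -2
  target = base 0x939a + off 0x00 + 2 + imm -2 = 0x939a

0x939a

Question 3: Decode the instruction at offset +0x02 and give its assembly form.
@+02  big-endian(0f fc) = 0x0ffc
  top 4b → 0x0 → jsr [J]
  imm: (w>>0)&0xfff=0xffc (s12→-4) → -4

jsr -4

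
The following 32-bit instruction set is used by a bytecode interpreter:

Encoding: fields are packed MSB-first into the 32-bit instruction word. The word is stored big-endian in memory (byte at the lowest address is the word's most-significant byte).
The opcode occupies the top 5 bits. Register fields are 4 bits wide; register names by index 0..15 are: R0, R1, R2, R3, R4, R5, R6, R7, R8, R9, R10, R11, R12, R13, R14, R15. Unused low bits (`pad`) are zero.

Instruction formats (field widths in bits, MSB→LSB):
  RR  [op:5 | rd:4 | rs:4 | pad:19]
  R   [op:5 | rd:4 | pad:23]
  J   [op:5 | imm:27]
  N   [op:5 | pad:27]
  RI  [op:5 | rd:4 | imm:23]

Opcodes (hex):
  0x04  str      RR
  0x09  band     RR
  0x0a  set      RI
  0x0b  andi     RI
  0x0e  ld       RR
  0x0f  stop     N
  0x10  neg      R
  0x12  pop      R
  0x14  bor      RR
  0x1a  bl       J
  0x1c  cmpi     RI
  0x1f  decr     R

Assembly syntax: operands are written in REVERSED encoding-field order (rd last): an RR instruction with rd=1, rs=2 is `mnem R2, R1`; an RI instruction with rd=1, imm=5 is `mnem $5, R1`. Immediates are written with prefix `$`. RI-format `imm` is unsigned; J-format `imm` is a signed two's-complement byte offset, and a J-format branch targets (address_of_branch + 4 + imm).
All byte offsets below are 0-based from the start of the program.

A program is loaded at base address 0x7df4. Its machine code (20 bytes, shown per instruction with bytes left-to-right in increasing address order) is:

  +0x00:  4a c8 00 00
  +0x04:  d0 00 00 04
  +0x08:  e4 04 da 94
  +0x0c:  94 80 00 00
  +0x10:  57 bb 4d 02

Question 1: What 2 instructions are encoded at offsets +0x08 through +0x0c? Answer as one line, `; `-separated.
+0x08: e4 04 da 94 ⇒ word 0xe404da94 (big)
  top 5b → 0x1c → cmpi [RI]
  rd: (w>>23)&0xf=0x8 → R8
  imm: (w>>0)&0x7fffff=0x4da94 → $318100
+0x0c: 94 80 00 00 ⇒ word 0x94800000 (big)
  top 5b → 0x12 → pop [R]
  rd: (w>>23)&0xf=0x9 → R9

cmpi $318100, R8; pop R9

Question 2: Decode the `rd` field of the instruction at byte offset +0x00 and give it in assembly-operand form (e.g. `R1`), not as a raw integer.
@+00  big-endian(4a c8 00 00) = 0x4ac80000
  opcode bits[31:27]=0x9: band/RR
  [26:23] rd=5 = R5
  [22:19] rs=9 = R9

R5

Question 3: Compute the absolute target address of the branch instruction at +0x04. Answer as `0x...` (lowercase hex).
+0x04: d0 00 00 04 ⇒ word 0xd0000004 (big)
  top 5b → 0x1a → bl [J]
  [26:0] imm=4 = $4
  target = base 0x7df4 + off 0x04 + 4 + imm 4 = 0x7e00

0x7e00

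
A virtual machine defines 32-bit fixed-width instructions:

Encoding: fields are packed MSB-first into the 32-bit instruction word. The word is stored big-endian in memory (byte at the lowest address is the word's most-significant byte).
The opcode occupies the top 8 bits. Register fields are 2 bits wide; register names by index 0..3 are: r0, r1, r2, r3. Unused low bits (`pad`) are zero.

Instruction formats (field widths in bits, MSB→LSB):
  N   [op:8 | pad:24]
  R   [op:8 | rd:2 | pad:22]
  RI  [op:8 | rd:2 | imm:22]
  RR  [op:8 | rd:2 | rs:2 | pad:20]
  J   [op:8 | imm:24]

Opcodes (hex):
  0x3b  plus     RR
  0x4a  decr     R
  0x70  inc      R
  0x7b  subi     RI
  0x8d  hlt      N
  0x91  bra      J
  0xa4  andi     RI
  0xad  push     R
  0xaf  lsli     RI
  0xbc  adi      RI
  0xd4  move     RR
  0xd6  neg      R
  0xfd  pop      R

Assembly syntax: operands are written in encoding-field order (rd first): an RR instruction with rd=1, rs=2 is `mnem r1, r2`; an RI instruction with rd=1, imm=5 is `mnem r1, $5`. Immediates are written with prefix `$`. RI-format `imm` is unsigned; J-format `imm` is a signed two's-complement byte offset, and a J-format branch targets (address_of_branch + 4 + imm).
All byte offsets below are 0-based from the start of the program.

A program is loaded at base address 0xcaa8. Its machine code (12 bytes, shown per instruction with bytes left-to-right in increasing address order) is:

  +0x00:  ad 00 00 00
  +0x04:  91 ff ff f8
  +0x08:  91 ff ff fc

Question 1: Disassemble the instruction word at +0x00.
[00] ad 00 00 00 → 0xad000000
  op=0xad000000>>24=0xad ⇒ push (R)
  [23:22] rd=0 = r0

push r0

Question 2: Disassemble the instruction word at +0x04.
bra $-8

[04] 91 ff ff f8 → 0x91fffff8
  op=0x91fffff8>>24=0x91 ⇒ bra (J)
  imm@[23:0]=0xfffff8 (s24→-8) ⇒ $-8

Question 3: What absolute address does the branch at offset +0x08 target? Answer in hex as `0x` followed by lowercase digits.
0xcab0

[08] 91 ff ff fc → 0x91fffffc
  opcode bits[31:24]=0x91: bra/J
  imm@[23:0]=0xfffffc (s24→-4) ⇒ $-4
  target = base 0xcaa8 + off 0x08 + 4 + imm -4 = 0xcab0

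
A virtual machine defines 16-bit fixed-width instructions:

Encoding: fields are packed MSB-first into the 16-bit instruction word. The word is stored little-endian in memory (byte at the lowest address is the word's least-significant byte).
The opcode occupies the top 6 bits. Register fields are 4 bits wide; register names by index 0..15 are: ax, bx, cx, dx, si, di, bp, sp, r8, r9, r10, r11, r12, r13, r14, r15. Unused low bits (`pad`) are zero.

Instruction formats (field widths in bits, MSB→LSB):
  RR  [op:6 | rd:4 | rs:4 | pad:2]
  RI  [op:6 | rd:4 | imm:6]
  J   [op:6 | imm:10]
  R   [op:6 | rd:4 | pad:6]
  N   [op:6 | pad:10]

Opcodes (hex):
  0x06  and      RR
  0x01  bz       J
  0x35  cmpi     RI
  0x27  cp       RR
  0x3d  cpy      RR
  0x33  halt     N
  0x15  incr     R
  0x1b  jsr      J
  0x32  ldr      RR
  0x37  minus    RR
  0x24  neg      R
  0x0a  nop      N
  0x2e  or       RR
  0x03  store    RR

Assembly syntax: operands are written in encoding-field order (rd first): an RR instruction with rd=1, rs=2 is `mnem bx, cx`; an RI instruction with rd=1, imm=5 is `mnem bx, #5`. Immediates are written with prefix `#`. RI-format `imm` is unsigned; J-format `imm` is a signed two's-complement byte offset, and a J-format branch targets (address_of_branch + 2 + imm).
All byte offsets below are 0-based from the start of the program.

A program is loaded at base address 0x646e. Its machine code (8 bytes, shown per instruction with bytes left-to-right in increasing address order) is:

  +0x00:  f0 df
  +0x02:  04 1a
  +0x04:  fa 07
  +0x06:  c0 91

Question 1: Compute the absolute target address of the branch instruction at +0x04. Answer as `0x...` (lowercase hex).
0x646e

+0x04: fa 07 ⇒ word 0x07fa (little)
  opcode bits[15:10]=0x1: bz/J
  imm: (w>>0)&0x3ff=0x3fa (s10→-6) → #-6
  target = base 0x646e + off 0x04 + 2 + imm -6 = 0x646e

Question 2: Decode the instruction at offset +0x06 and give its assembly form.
neg sp

+0x06: c0 91 ⇒ word 0x91c0 (little)
  top 6b → 0x24 → neg [R]
  [9:6] rd=7 = sp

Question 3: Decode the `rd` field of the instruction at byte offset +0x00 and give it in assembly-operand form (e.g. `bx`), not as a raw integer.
+0x00: f0 df ⇒ word 0xdff0 (little)
  opcode bits[15:10]=0x37: minus/RR
  [9:6] rd=15 = r15
  [5:2] rs=12 = r12

r15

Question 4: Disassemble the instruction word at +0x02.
and r8, bx

+0x02: 04 1a ⇒ word 0x1a04 (little)
  top 6b → 0x6 → and [RR]
  rd@[9:6]=0x8 ⇒ r8
  rs@[5:2]=0x1 ⇒ bx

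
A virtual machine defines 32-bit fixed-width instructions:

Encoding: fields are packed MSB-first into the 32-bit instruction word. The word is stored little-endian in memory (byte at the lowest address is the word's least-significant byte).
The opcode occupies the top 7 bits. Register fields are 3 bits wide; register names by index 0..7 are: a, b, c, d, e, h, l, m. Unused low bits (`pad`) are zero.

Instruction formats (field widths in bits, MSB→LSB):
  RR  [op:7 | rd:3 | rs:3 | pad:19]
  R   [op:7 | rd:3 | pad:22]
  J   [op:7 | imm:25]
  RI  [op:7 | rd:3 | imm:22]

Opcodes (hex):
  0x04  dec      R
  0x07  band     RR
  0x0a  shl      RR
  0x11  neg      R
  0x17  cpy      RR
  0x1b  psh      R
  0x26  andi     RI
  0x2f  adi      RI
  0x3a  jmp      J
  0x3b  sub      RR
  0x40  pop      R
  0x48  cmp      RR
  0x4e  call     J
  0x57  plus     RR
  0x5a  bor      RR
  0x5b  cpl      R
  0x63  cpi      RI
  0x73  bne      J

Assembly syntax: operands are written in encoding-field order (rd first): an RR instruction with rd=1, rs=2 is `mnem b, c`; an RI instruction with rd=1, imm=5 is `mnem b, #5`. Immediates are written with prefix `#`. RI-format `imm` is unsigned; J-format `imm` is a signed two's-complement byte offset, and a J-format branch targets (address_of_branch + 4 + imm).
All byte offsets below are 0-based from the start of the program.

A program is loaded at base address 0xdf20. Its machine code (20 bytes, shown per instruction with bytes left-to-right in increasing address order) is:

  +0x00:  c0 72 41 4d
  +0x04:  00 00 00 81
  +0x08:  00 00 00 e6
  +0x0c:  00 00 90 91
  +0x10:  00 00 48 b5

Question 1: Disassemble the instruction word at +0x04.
@+04  little-endian(00 00 00 81) = 0x81000000
  top 7b → 0x40 → pop [R]
  rd@[24:22]=0x4 ⇒ e

pop e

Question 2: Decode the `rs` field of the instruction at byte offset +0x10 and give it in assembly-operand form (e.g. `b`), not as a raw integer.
b

off 0x10: read 00 00 48 b5 as little → 0xb5480000
  op=0xb5480000>>25=0x5a ⇒ bor (RR)
  rd: (w>>22)&0x7=0x5 → h
  rs: (w>>19)&0x7=0x1 → b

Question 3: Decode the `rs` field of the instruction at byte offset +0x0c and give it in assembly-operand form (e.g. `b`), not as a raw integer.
c

[0c] 00 00 90 91 → 0x91900000
  op=0x91900000>>25=0x48 ⇒ cmp (RR)
  [24:22] rd=6 = l
  [21:19] rs=2 = c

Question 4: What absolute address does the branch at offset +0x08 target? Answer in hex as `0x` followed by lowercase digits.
0xdf2c

+0x08: 00 00 00 e6 ⇒ word 0xe6000000 (little)
  opcode bits[31:25]=0x73: bne/J
  imm: (w>>0)&0x1ffffff=0x0 → #0
  target = base 0xdf20 + off 0x08 + 4 + imm 0 = 0xdf2c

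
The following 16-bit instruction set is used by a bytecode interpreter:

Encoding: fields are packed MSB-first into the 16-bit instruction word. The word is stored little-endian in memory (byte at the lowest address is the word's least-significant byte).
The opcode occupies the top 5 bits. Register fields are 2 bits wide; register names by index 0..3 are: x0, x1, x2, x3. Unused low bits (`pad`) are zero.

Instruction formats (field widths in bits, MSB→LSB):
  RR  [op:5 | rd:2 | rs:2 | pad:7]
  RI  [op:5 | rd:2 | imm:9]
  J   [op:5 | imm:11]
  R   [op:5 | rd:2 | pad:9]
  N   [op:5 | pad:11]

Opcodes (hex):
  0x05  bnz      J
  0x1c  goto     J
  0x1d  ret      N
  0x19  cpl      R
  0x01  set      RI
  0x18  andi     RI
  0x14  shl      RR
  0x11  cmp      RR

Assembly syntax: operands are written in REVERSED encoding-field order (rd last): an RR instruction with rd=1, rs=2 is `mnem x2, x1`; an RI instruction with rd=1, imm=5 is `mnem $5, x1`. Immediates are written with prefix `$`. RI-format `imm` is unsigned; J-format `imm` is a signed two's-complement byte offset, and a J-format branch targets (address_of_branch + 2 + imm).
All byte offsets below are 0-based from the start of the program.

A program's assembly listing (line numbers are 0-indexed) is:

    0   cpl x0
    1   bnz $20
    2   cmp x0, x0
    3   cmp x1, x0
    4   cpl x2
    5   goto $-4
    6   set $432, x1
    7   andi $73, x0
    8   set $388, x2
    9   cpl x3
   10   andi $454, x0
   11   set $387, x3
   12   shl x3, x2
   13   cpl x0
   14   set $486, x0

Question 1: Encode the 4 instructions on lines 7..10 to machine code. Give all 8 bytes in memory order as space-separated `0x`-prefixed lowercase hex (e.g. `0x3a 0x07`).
L7: andi op=0x18:5|rd=0:2|imm=73:9 ⇒ 0xc049 ⇒ little 49 c0
L8: set op=0x1:5|rd=2:2|imm=388:9 ⇒ 0x0d84 ⇒ little 84 0d
L9: cpl op=0x19:5|rd=3:2|pad=0:9 ⇒ 0xce00 ⇒ little 00 ce
L10: andi op=0x18:5|rd=0:2|imm=454:9 ⇒ 0xc1c6 ⇒ little c6 c1

0x49 0xc0 0x84 0x0d 0x00 0xce 0xc6 0xc1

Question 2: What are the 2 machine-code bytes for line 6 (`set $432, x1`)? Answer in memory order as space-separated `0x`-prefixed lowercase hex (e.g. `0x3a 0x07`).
0xb0 0x0b

6. set fields op=0x1:5|rd=1:2|imm=432:9 → word 0bb0h → b0 0b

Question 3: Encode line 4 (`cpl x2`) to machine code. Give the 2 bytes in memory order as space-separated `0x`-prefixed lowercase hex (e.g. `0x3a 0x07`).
line 4 (cpl): pack op=0x19:5|rd=2:2|pad=0:9 = 0xcc00; little→ 00 cc

0x00 0xcc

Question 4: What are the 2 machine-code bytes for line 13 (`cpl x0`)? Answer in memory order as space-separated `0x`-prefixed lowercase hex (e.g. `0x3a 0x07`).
line 13 (cpl): pack op=0x19:5|rd=0:2|pad=0:9 = 0xc800; little→ 00 c8

0x00 0xc8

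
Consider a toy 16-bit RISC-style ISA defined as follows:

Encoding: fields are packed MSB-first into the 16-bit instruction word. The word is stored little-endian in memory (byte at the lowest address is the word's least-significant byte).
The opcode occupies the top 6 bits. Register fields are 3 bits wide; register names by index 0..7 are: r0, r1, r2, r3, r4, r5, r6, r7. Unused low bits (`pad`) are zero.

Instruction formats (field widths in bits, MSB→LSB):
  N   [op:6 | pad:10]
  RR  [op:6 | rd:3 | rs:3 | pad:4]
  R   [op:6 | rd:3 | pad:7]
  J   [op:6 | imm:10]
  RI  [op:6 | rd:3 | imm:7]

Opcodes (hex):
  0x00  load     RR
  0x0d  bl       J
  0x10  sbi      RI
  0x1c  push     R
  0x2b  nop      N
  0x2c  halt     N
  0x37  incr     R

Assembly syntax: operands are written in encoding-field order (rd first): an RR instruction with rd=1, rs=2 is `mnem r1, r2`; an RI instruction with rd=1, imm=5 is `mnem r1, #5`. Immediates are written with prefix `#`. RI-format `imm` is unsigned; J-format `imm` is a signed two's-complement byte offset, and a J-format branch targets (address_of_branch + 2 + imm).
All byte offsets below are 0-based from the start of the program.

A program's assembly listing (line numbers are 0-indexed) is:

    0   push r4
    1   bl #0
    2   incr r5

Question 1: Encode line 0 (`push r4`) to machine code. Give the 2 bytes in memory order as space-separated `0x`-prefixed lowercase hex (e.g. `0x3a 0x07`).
L0: push op=0x1c:6|rd=4:3|pad=0:7 ⇒ 0x7200 ⇒ little 00 72

0x00 0x72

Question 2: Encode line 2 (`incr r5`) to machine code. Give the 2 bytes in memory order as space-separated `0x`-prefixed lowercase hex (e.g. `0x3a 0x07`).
0x80 0xde

line 2 (incr): pack op=0x37:6|rd=5:3|pad=0:7 = 0xde80; little→ 80 de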